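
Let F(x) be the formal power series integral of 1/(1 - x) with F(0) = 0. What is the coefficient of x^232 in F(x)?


1/(1 - x) = sum_{k>=0} x^k. Integrating termwise and using F(0) = 0 gives
F(x) = sum_{k>=0} x^(k+1) / (k+1) = sum_{m>=1} x^m / m = -ln(1 - x).
So the coefficient of x^232 is 1/232 = 1/232.

1/232


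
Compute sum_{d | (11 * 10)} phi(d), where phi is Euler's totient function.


First, 11 * 10 = 110. One classical identity is sum_{d | n} phi(d) = n (each k in [1, n] has a unique gcd with n, and among the k's with gcd(k, n) = n/d there are phi(d) of them). So the sum equals 110. We also verify directly:
Divisors of 110: 1, 2, 5, 10, 11, 22, 55, 110.
phi values: 1, 1, 4, 4, 10, 10, 40, 40.
Sum = 110.

110


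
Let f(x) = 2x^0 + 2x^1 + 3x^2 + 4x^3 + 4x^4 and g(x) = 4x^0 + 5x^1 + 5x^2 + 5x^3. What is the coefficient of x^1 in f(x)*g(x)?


Cauchy product at x^1:
2*5 + 2*4
= 18

18


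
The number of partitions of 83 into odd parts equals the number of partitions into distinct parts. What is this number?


Computing partitions of 83 into odd parts (1, 3, 5, ...):
Using the generating function prod_{k>=0} 1/(1-x^(2k+1)),
the count is 101698

101698


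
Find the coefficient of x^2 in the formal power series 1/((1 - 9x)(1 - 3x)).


By partial fractions or Cauchy convolution:
The coefficient equals sum_{k=0}^{2} 9^k * 3^(2-k).
= 117

117


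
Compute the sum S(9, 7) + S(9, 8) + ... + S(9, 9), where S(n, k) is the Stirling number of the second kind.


By definition, S(n, k) counts partitions of an n-set into exactly k nonempty blocks.
Computing row n = 9 for k = 7..9:
S(9, k): 462, 36, 1
Sum = 499.

499


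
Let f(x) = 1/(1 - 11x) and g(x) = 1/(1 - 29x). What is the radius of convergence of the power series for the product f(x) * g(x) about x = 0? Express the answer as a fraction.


The radius of 1/(1 - 11x) is 1/11 (nearest singularity at x = 1/11), and the radius of 1/(1 - 29x) is 1/29.
The product f(x)*g(x) = 1/((1 - 11x)(1 - 29x)) has singularities at both 1/11 and 1/29, so its radius of convergence is the distance to the nearest one:
min(1/11, 1/29) = 1/29.

1/29


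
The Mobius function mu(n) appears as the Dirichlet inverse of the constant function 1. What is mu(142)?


142 = 2 * 71 (all distinct primes).
mu(142) = (-1)^2 = 1

1


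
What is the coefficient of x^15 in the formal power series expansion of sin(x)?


The Maclaurin series is sin(t) = sum_{k>=0} (-1)^k t^(2k+1) / (2k+1)!, so substituting t = x, only odd powers of x are nonzero, with coefficient of x^(2k+1) equal to (-1)^k / (2k+1)!.
Write 15 = 2*7 + 1, giving the coefficient (-1)^7 / 15! = -1/1307674368000 = -1/1307674368000.

-1/1307674368000


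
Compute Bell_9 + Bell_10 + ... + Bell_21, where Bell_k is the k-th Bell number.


Recall Bell_k counts set partitions of a k-set (with Bell_0 = 1 by convention).
Bell_9 through Bell_21: 21147, 115975, 678570, 4213597, 27644437, 190899322, 1382958545, 10480142147, 82864869804, 682076806159, 5832742205057, 51724158235372, 474869816156751
Sum = 21147 + 115975 + 678570 + 4213597 + 27644437 + 190899322 + 1382958545 + 10480142147 + 82864869804 + 682076806159 + 5832742205057 + 51724158235372 + 474869816156751 = 533203744946883.

533203744946883


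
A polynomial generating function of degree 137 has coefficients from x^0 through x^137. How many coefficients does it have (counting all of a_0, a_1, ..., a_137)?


A polynomial of degree 137 takes the form a_0 + a_1 x + ... + a_137 x^137.
The number of coefficients is 137 + 1 = 138.

138


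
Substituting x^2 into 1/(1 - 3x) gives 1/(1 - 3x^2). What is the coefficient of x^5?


Since 1/(1 - 3x^2) only has even powers of x,
the coefficient of x^5 (odd) is 0.

0


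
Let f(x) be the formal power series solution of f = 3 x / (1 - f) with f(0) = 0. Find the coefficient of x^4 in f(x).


Apply Lagrange inversion: f = 3 x * phi(f) with phi(t) = 1/(1 - t), so
[x^n] f = 3^n * (1/n) [t^(n-1)] phi(t)^n = 3^n * (1/n) [t^(n-1)] (1 - t)^(-n) = 3^n * (1/n) C(2n - 2, n - 1) = 3^n * C_{n-1}.
For n = 4: C_3 = C(6, 3) / 4 = 20/4 = 5.
With the 3^4 = 81 factor, the coefficient is 81 * 5 = 405.

405


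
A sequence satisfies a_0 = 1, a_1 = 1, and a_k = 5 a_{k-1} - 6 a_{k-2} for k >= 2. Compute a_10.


The characteristic equation is t^2 - 5 t + 6 = 0, with roots r_1 = 2 and r_2 = 3 (so c_1 = r_1 + r_2, c_2 = -r_1 r_2 as required).
One can use the closed form a_n = A r_1^n + B r_2^n, but direct iteration is more reliable:
a_0 = 1, a_1 = 1, a_2 = -1, a_3 = -11, a_4 = -49, a_5 = -179, a_6 = -601, a_7 = -1931, a_8 = -6049, a_9 = -18659, a_10 = -57001.
So a_10 = -57001.

-57001


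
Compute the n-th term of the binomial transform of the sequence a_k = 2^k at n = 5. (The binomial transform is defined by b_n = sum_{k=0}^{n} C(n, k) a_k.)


With a_k = 2^k, b_n = sum_{k=0}^{n} C(n, k) 2^k = (1 + 2)^n by the binomial theorem.
For n = 5: (1 + 2)^5 = 3^5 = 243.

243


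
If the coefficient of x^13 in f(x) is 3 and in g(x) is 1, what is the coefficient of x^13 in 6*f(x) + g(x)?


Scalar multiplication scales coefficients: 6 * 3 = 18.
Then add the g coefficient: 18 + 1
= 19

19


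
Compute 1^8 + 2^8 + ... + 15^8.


This power sum has a closed form given by Faulhaber's formula
sum_{k=1}^{m} k^p = (1 / (p + 1)) * sum_{j=0}^{p} C(p + 1, j) B_j m^(p + 1 - j),
but for small m direct computation is fastest:
1 + 256 + 6561 + 65536 + 390625 + 1679616 + 5764801 + 16777216 + 43046721 + 100000000 + 214358881 + 429981696 + 815730721 + 1475789056 + 2562890625 = 5666482312.

5666482312


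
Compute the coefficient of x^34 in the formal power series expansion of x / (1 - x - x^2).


Let f(x) = sum_{k>=0} a_k x^k. Multiplying f(x) * (1 - x - x^2) = x and matching coefficients gives a_0 = 0, a_1 = 1, and a_k = a_{k-1} + a_{k-2} for k >= 2. These are the Fibonacci numbers F_k.
Iterating from F_0 = 0, F_1 = 1:
F_0=0, F_1=1, F_2=1, F_3=2, F_4=3, F_5=5, F_6=8, F_7=13, F_8=21, F_9=34, ...
F_34 = 5702887.

5702887


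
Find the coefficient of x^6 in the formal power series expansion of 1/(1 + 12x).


Write 1/(1 + c x) = 1/(1 - (-c) x) and apply the geometric-series identity
1/(1 - y) = sum_{k>=0} y^k to get 1/(1 + c x) = sum_{k>=0} (-c)^k x^k.
So the coefficient of x^k is (-c)^k = (-1)^k * c^k.
Here c = 12 and k = 6:
(-12)^6 = 1 * 2985984 = 2985984

2985984


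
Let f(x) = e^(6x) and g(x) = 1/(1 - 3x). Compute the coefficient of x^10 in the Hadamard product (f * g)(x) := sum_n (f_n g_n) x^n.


Expanding: f_k = 6^k/k! (from e^(6x)) and g_k = 3^k (from 1/(1 - 3x)). So the Hadamard coefficient (f * g)_k = 6^k 3^k / k! = (18)^k / k!.
For k = 10: 18^10/10! = 3570467226624/3628800 = 172186884/175.

172186884/175


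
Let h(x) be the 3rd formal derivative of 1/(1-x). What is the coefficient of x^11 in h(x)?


Differentiating 3 times: d^3/dx^3 [1/(1-x)] = 3!/(1-x)^4.
The expansion 1/(1-x)^4 = sum_{k>=0} C(k+3, 3) x^k, so the coefficient of x^n in 3!/(1-x)^4 is 3! * C(n+3, 3).
For n = 11: 6 * C(14, 3) = 6 * 364 = 2184

2184


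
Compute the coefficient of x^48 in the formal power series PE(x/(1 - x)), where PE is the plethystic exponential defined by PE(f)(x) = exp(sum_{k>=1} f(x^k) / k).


For f(x) = x/(1 - x) we have
sum_{k>=1} f(x^k) / k = sum_{k>=1} (1/k) * x^k / (1 - x^k) = sum_{k, m >= 1} x^(k m) / k,
which after exponentiating simplifies to
PE(x/(1 - x)) = prod_{k>=1} 1 / (1 - x^k).
This is the generating function for the partition function p(n), so the coefficient of x^48 is p(48).
Computing p(48) by dynamic programming over parts 1, 2, ..., 48: p(48) = 147273.

147273


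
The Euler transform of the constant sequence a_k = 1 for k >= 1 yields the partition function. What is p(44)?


The Euler transform converts the sequence a_k = 1 into the number of integer partitions.
Using the recurrence or dynamic programming:
p(44) = 75175

75175


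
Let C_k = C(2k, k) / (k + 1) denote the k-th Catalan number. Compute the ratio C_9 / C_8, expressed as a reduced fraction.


Using C_k = (2k)! / (k! (k+1)!), the ratio C_{k+1}/C_k simplifies to
C_{k+1}/C_k = [(2k+2)! / ((k+1)! (k+2)!)] * [k! (k+1)! / (2k)!]
 = (2k+2)(2k+1) / ((k+1)(k+2)) = 2(2k+1) / (k+2).
For k = 8: 2(2*8 + 1) / (8 + 2) = 34/10 = 17/5.

17/5


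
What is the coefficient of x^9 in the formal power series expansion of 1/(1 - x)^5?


The expansion 1/(1 - x)^r = sum_{k>=0} C(k + r - 1, r - 1) x^k follows from the multiset / negative-binomial theorem (or from repeated differentiation of the geometric series).
For r = 5 and k = 9:
C(13, 4) = 6227020800 / (24 * 362880) = 715.

715


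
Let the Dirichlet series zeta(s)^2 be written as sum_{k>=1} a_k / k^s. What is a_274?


The Dirichlet convolution of the constant function 1 with itself gives (1 * 1)(k) = sum_{d | k} 1 = d(k), the number of positive divisors of k.
Since zeta(s) = sum_{k>=1} 1/k^s, we have zeta(s)^2 = sum_{k>=1} d(k)/k^s, so a_k = d(k).
For k = 274: the divisors are 1, 2, 137, 274.
Count = 4.

4


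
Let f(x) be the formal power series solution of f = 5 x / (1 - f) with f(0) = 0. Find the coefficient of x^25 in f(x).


Apply Lagrange inversion: f = 5 x * phi(f) with phi(t) = 1/(1 - t), so
[x^n] f = 5^n * (1/n) [t^(n-1)] phi(t)^n = 5^n * (1/n) [t^(n-1)] (1 - t)^(-n) = 5^n * (1/n) C(2n - 2, n - 1) = 5^n * C_{n-1}.
For n = 25: C_24 = C(48, 24) / 25 = 32247603683100/25 = 1289904147324.
With the 5^25 = 298023223876953125 factor, the coefficient is 298023223876953125 * 1289904147324 = 384421392477750778198242187500.

384421392477750778198242187500


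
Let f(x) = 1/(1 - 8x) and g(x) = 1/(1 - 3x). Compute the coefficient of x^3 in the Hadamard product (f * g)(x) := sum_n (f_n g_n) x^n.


f has coefficients f_k = 8^k and g has coefficients g_k = 3^k, so the Hadamard product has coefficient (f*g)_k = 8^k * 3^k = 24^k.
For k = 3: 24^3 = 13824.

13824


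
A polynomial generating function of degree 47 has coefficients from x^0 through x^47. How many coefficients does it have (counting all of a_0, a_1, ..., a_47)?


A polynomial of degree 47 takes the form a_0 + a_1 x + ... + a_47 x^47.
The number of coefficients is 47 + 1 = 48.

48


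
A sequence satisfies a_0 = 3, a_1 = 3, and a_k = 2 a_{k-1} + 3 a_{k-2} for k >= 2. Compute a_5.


The characteristic equation is t^2 - 2 t - 3 = 0, with roots r_1 = 3 and r_2 = -1 (so c_1 = r_1 + r_2, c_2 = -r_1 r_2 as required).
One can use the closed form a_n = A r_1^n + B r_2^n, but direct iteration is more reliable:
a_0 = 3, a_1 = 3, a_2 = 15, a_3 = 39, a_4 = 123, a_5 = 363.
So a_5 = 363.

363


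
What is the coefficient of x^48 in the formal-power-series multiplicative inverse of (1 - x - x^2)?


Let the inverse be f(x) = sum_{k>=0} a_k x^k. From f(x) * (1 - x - x^2) = 1 and matching coefficients:
 x^0: a_0 = 1.
 x^1: a_1 - a_0 = 0, so a_1 = 1.
 x^k (k >= 2): a_k - a_{k-1} - a_{k-2} = 0, i.e. a_k = a_{k-1} + a_{k-2}.
This is the Fibonacci-type recurrence shifted so that a_0 = a_1 = 1.
Iterating: a_0=1, a_1=1, a_2=2, a_3=3, a_4=5, a_5=8, a_6=13, a_7=21, a_8=34, a_9=55, ...
a_48 = 7778742049.

7778742049


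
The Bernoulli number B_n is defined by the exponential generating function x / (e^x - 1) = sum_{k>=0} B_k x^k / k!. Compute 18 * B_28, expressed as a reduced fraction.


Bernoulli numbers can also be computed recursively via B_0 = 1 and sum_{j=0}^{m} C(m+1, j) B_j = 0 for m >= 1. Odd-index Bernoulli numbers vanish for k >= 3.
Computing B_28 = -23749461029/870, so 18 * B_28 = 18 * -23749461029/870 = -71248383087/145.

-71248383087/145


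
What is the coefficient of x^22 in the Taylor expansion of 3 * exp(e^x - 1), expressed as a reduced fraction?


exp(e^x - 1) = sum_{k>=0} Bell_k x^k / k!, where Bell_k is the k-th Bell number.
So the coefficient of x^22 is 3 * Bell_22 / 22!.
Computing: Bell_22 = 4506715738447323 and 22! = 1124000727777607680000, giving
3 * 4506715738447323/1124000727777607680000 = 88366975263673/7346409985474560000.

88366975263673/7346409985474560000


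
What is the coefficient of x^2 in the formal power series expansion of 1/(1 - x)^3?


The expansion 1/(1 - x)^r = sum_{k>=0} C(k + r - 1, r - 1) x^k follows from the multiset / negative-binomial theorem (or from repeated differentiation of the geometric series).
For r = 3 and k = 2:
C(4, 2) = 24 / (2 * 2) = 6.

6


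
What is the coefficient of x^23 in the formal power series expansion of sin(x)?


The Maclaurin series is sin(t) = sum_{k>=0} (-1)^k t^(2k+1) / (2k+1)!, so substituting t = x, only odd powers of x are nonzero, with coefficient of x^(2k+1) equal to (-1)^k / (2k+1)!.
Write 23 = 2*11 + 1, giving the coefficient (-1)^11 / 23! = -1/25852016738884976640000 = -1/25852016738884976640000.

-1/25852016738884976640000


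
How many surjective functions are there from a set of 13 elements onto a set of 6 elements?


By inclusion-exclusion on which target elements are missed, the number of surjections from an n-set onto a k-set is
surj(n, k) = sum_{j=0}^{k} (-1)^j C(k, j) (k - j)^n.
Equivalently surj(n, k) = k! * S(n, k), where S(n, k) is the Stirling number of the second kind.
For n = 13, k = 6:
S(13, 6) = 9321312, so
surj = 6! * 9321312 = 720 * 9321312 = 6711344640.

6711344640


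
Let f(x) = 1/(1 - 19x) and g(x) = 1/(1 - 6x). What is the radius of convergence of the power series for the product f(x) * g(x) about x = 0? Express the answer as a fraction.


The radius of 1/(1 - 19x) is 1/19 (nearest singularity at x = 1/19), and the radius of 1/(1 - 6x) is 1/6.
The product f(x)*g(x) = 1/((1 - 19x)(1 - 6x)) has singularities at both 1/19 and 1/6, so its radius of convergence is the distance to the nearest one:
min(1/19, 1/6) = 1/19.

1/19


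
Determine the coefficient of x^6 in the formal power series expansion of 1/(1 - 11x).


The geometric series identity gives 1/(1 - c x) = sum_{k>=0} c^k x^k, so the coefficient of x^k is c^k.
Here c = 11 and k = 6.
Computing: 11^6 = 1771561

1771561


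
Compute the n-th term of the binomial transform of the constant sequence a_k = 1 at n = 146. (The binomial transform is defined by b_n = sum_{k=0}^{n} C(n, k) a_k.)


With a_k = 1 for all k, b_n = sum_{k=0}^{n} C(n, k) = 2^n by the binomial theorem.
For n = 146: 2^146 = 89202980794122492566142873090593446023921664.

89202980794122492566142873090593446023921664


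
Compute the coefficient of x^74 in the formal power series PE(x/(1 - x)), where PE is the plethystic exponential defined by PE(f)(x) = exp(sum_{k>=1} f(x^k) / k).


For f(x) = x/(1 - x) we have
sum_{k>=1} f(x^k) / k = sum_{k>=1} (1/k) * x^k / (1 - x^k) = sum_{k, m >= 1} x^(k m) / k,
which after exponentiating simplifies to
PE(x/(1 - x)) = prod_{k>=1} 1 / (1 - x^k).
This is the generating function for the partition function p(n), so the coefficient of x^74 is p(74).
Computing p(74) by dynamic programming over parts 1, 2, ..., 74: p(74) = 7089500.

7089500


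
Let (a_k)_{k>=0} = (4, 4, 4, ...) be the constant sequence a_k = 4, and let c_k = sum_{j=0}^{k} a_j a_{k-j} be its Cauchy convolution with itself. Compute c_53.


Since a_j = 4 for all j >= 0, the convolution sum becomes
c_k = sum_{j=0}^{k} 4 * 4 = 16 * (k + 1).
Equivalently, the generating function of (a_k) is 4/(1 - x) and its square is 16/(1 - x)^2 = sum_{k>=0} 16(k + 1) x^k.
For k = 53: 16 * 54 = 864.

864


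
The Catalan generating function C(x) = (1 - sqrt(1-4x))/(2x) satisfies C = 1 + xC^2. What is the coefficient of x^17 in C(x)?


Substituting x -> x scales the n-th coefficient by 1, so [x^17] C(x) = C_17.
C_17 = C(2*17, 17)/(18) = 2333606220/18 = 129644790.
= 129644790.

129644790


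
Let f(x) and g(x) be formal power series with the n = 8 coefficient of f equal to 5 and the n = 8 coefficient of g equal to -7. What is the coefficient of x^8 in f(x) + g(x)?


Addition of formal power series is termwise.
The coefficient of x^8 in f + g = 5 + -7
= -2

-2


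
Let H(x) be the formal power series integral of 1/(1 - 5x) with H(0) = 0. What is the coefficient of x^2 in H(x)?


1/(1 - 5x) = sum_{k>=0} 5^k x^k. Integrating termwise with H(0) = 0:
H(x) = sum_{k>=0} 5^k x^(k+1) / (k+1) = sum_{m>=1} 5^(m-1) x^m / m.
For m = 2: 5^1/2 = 5/2 = 5/2.

5/2


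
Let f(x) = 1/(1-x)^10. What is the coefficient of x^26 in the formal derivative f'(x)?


Differentiate: d/dx [ 1/(1-x)^r ] = r / (1-x)^(r+1).
Here r = 10, so f'(x) = 10 / (1-x)^11.
The expansion of 1/(1-x)^(r+1) has coefficient of x^n equal to C(n+r, r).
So the coefficient of x^26 in f'(x) is
10 * C(36, 10) = 10 * 254186856 = 2541868560

2541868560


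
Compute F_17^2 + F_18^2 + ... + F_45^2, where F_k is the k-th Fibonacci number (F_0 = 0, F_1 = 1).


There is a standard identity sum_{k=0}^{N} F_k^2 = F_N * F_{N+1} (proved inductively from the telescoping relation F_k^2 = F_k F_{k+1} - F_{k-1} F_k). Then
sum_{k=17}^{45} F_k^2 = F_45 F_46 - F_16 F_17.
Computing: F_45 = 1134903170, F_46 = 1836311903, F_16 = 987, F_17 = 1597.
Sum = 1134903170 * 1836311903 - 987 * 1597 = 2084036199821856271.

2084036199821856271


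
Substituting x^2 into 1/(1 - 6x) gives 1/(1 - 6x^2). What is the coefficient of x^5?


Since 1/(1 - 6x^2) only has even powers of x,
the coefficient of x^5 (odd) is 0.

0


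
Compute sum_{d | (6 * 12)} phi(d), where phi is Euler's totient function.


First, 6 * 12 = 72. One classical identity is sum_{d | n} phi(d) = n (each k in [1, n] has a unique gcd with n, and among the k's with gcd(k, n) = n/d there are phi(d) of them). So the sum equals 72. We also verify directly:
Divisors of 72: 1, 2, 3, 4, 6, 8, 9, 12, 18, 24, 36, 72.
phi values: 1, 1, 2, 2, 2, 4, 6, 4, 6, 8, 12, 24.
Sum = 72.

72


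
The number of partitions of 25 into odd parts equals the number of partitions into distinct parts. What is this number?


Computing partitions of 25 into odd parts (1, 3, 5, ...):
Using the generating function prod_{k>=0} 1/(1-x^(2k+1)),
the count is 142

142


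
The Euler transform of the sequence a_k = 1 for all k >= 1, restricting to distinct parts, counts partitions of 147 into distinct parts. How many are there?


Partitions of 147 into distinct parts can be computed via generating function.
Product (1+x)(1+x^2)(1+x^3)...
The coefficient of x^147 = 15757502

15757502


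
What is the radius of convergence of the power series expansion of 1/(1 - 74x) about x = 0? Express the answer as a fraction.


Expanding 1/(1 - 74x) = sum_{k>=0} 74^k x^k, the series converges when |74x| < 1, i.e., |x| < 1/74.
So the radius of convergence is 1/74 = 1/74.

1/74


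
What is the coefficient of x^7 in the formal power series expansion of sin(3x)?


The Maclaurin series is sin(t) = sum_{k>=0} (-1)^k t^(2k+1) / (2k+1)!, so substituting t = 3x, only odd powers of x are nonzero, with coefficient of x^(2k+1) equal to (-1)^k 3^(2k+1) / (2k+1)!.
Write 7 = 2*3 + 1, giving the coefficient (-1)^3 * 3^7 / 7! = -2187/5040 = -243/560.

-243/560


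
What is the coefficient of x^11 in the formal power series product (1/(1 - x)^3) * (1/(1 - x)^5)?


Combine the factors: (1/(1 - x)^3) * (1/(1 - x)^5) = 1/(1 - x)^8.
Then use 1/(1 - x)^r = sum_{k>=0} C(k + r - 1, r - 1) x^k with r = 8 and k = 11:
C(18, 7) = 31824.

31824


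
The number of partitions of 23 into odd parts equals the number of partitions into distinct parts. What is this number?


Computing partitions of 23 into odd parts (1, 3, 5, ...):
Using the generating function prod_{k>=0} 1/(1-x^(2k+1)),
the count is 104

104


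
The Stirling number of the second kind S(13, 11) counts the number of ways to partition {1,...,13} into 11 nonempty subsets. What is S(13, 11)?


Using the explicit formula S(n,k) = (1/k!) sum_{j=0}^{k} (-1)^(k-j) C(k,j) j^n:
S(13, 11) = 2431
Equivalently, S(n,k) is n! times the coefficient of x^n in the EGF (e^x - 1)^k / k!.

2431


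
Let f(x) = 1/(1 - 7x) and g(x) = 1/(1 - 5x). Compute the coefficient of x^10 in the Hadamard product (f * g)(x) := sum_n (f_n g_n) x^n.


f has coefficients f_k = 7^k and g has coefficients g_k = 5^k, so the Hadamard product has coefficient (f*g)_k = 7^k * 5^k = 35^k.
For k = 10: 35^10 = 2758547353515625.

2758547353515625


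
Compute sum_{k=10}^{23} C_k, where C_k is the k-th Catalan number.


C_10 through C_23: 16796, 58786, 208012, 742900, 2674440, 9694845, 35357670, 129644790, 477638700, 1767263190, 6564120420, 24466267020, 91482563640, 343059613650
Sum = 16796 + 58786 + 208012 + 742900 + 2674440 + 9694845 + 35357670 + 129644790 + 477638700 + 1767263190 + 6564120420 + 24466267020 + 91482563640 + 343059613650
= 467995864859

467995864859


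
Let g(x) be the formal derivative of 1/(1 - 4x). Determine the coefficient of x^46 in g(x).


Differentiate termwise: d/dx sum_{k>=0} 4^k x^k = sum_{k>=1} k 4^k x^(k-1) = sum_{j>=0} (j+1) 4^(j+1) x^j.
Equivalently, d/dx [1/(1 - 4x)] = 4/(1 - 4x)^2.
For j = 46: 47 * 4^47 = 47 * 19807040628566084398385987584 = 930930909542605966724141416448.

930930909542605966724141416448


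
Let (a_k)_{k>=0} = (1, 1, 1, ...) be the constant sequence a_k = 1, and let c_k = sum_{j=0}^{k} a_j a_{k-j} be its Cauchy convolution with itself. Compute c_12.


Since a_j = 1 for all j >= 0, the convolution sum becomes
c_k = sum_{j=0}^{k} 1 * 1 = 1 * (k + 1).
Equivalently, the generating function of (a_k) is 1/(1 - x) and its square is 1/(1 - x)^2 = sum_{k>=0} 1(k + 1) x^k.
For k = 12: 1 * 13 = 13.

13


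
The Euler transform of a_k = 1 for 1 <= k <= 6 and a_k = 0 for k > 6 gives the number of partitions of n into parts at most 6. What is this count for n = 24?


Partitions of 24 into parts at most 6:
Using generating function (1-x)^(-1)(1-x^2)^(-1)...(1-x^6)^(-1),
the coefficient of x^24 = 532

532


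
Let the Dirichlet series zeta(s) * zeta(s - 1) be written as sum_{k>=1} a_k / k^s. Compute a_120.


Convolution gives a_k = sum_{d | k} d * 1 = sum_{d | k} d = sigma(k), the sum of positive divisors of k.
For k = 120, the divisors are 1, 2, 3, 4, 5, 6, 8, 10, 12, 15, 20, 24, 30, 40, 60, 120, so
sigma(120) = 1 + 2 + 3 + 4 + 5 + 6 + 8 + 10 + 12 + 15 + 20 + 24 + 30 + 40 + 60 + 120 = 360.

360


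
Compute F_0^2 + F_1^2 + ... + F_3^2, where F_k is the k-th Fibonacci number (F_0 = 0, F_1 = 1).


There is a standard identity sum_{k=0}^{N} F_k^2 = F_N * F_{N+1} (proved inductively from the telescoping relation F_k^2 = F_k F_{k+1} - F_{k-1} F_k). Then
sum_{k=0}^{3} F_k^2 = F_3 F_4 - F_0 F_0.
Computing: F_3 = 2, F_4 = 3.
Sum = 2 * 3 = 6.

6


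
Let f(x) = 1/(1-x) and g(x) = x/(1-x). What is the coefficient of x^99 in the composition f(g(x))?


First simplify the composition: f(g(x)) = 1/(1 - x/(1-x)) = (1-x)/((1-x) - x) = (1-x)/(1-2x).
Now extract the coefficient. Write (1-x)/(1-2x) = 1/(1-2x) - x/(1-2x).
The coefficient of x^n in 1/(1-2x) is 2^n, and in x/(1-2x) is 2^(n-1) (for n >= 1).
So the coefficient of x^99 is 2^99 - 2^98 = 633825300114114700748351602688 - 316912650057057350374175801344 = 316912650057057350374175801344.

316912650057057350374175801344


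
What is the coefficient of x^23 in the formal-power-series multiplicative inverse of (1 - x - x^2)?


Let the inverse be f(x) = sum_{k>=0} a_k x^k. From f(x) * (1 - x - x^2) = 1 and matching coefficients:
 x^0: a_0 = 1.
 x^1: a_1 - a_0 = 0, so a_1 = 1.
 x^k (k >= 2): a_k - a_{k-1} - a_{k-2} = 0, i.e. a_k = a_{k-1} + a_{k-2}.
This is the Fibonacci-type recurrence shifted so that a_0 = a_1 = 1.
Iterating: a_0=1, a_1=1, a_2=2, a_3=3, a_4=5, a_5=8, a_6=13, a_7=21, a_8=34, a_9=55, ...
a_23 = 46368.

46368


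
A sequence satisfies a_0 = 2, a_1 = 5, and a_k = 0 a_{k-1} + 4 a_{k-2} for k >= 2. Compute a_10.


The characteristic equation is t^2 - 0 t - 4 = 0, with roots r_1 = 2 and r_2 = -2 (so c_1 = r_1 + r_2, c_2 = -r_1 r_2 as required).
One can use the closed form a_n = A r_1^n + B r_2^n, but direct iteration is more reliable:
a_0 = 2, a_1 = 5, a_2 = 8, a_3 = 20, a_4 = 32, a_5 = 80, a_6 = 128, a_7 = 320, a_8 = 512, a_9 = 1280, a_10 = 2048.
So a_10 = 2048.

2048


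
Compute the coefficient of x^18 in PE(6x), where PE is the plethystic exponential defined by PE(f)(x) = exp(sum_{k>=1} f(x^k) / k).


With f(x) = 6x, the exponent is sum_{k>=1} 6 x^k / k = 6 * (-ln(1 - x)). Exponentiating:
PE(6x) = exp(-6 ln(1 - x)) = 1/(1 - x)^6.
By the negative binomial expansion, [x^n] 1/(1 - x)^6 = C(n + 5, 5).
For n = 18: C(23, 5) = 33649.

33649


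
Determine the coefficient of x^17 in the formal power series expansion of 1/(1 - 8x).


The geometric series identity gives 1/(1 - c x) = sum_{k>=0} c^k x^k, so the coefficient of x^k is c^k.
Here c = 8 and k = 17.
Computing: 8^17 = 2251799813685248

2251799813685248


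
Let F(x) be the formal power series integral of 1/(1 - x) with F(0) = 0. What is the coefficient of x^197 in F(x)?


1/(1 - x) = sum_{k>=0} x^k. Integrating termwise and using F(0) = 0 gives
F(x) = sum_{k>=0} x^(k+1) / (k+1) = sum_{m>=1} x^m / m = -ln(1 - x).
So the coefficient of x^197 is 1/197 = 1/197.

1/197


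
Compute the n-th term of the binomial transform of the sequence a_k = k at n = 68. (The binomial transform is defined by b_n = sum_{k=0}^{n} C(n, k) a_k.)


With a_k = k, b_n = sum_{k=0}^{n} C(n, k) k. Using k * C(n, k) = n * C(n-1, k-1) gives b_n = n * sum_{k>=1} C(n-1, k-1) = n * 2^(n-1).
For n = 68: 68 * 2^67 = 68 * 147573952589676412928 = 10035028776097996079104.

10035028776097996079104


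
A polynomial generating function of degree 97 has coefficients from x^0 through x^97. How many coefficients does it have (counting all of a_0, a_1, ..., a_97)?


A polynomial of degree 97 takes the form a_0 + a_1 x + ... + a_97 x^97.
The number of coefficients is 97 + 1 = 98.

98


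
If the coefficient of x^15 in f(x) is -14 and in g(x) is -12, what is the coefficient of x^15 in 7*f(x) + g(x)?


Scalar multiplication scales coefficients: 7 * -14 = -98.
Then add the g coefficient: -98 + -12
= -110

-110


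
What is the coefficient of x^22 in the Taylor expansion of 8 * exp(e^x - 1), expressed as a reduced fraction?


exp(e^x - 1) = sum_{k>=0} Bell_k x^k / k!, where Bell_k is the k-th Bell number.
So the coefficient of x^22 is 8 * Bell_22 / 22!.
Computing: Bell_22 = 4506715738447323 and 22! = 1124000727777607680000, giving
8 * 4506715738447323/1124000727777607680000 = 88366975263673/2754903744552960000.

88366975263673/2754903744552960000


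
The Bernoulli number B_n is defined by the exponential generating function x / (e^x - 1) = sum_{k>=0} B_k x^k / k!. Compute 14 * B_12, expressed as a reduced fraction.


Bernoulli numbers can also be computed recursively via B_0 = 1 and sum_{j=0}^{m} C(m+1, j) B_j = 0 for m >= 1. Odd-index Bernoulli numbers vanish for k >= 3.
Computing B_12 = -691/2730, so 14 * B_12 = 14 * -691/2730 = -691/195.

-691/195


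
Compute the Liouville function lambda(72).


The Liouville function is lambda(k) = (-1)^Omega(k), where Omega(k) counts the prime factors of k with multiplicity.
Factoring: 72 = 2 * 2 * 2 * 3 * 3, so Omega(72) = 5.
lambda(72) = (-1)^5 = -1.

-1


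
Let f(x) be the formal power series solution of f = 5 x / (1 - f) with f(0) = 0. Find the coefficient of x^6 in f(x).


Apply Lagrange inversion: f = 5 x * phi(f) with phi(t) = 1/(1 - t), so
[x^n] f = 5^n * (1/n) [t^(n-1)] phi(t)^n = 5^n * (1/n) [t^(n-1)] (1 - t)^(-n) = 5^n * (1/n) C(2n - 2, n - 1) = 5^n * C_{n-1}.
For n = 6: C_5 = C(10, 5) / 6 = 252/6 = 42.
With the 5^6 = 15625 factor, the coefficient is 15625 * 42 = 656250.

656250


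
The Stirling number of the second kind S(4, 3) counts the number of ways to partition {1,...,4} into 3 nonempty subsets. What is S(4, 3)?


Using the explicit formula S(n,k) = (1/k!) sum_{j=0}^{k} (-1)^(k-j) C(k,j) j^n:
S(4, 3) = 6
Equivalently, S(n,k) is n! times the coefficient of x^n in the EGF (e^x - 1)^k / k!.

6


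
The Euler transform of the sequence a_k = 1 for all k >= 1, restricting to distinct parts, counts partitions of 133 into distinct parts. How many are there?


Partitions of 133 into distinct parts can be computed via generating function.
Product (1+x)(1+x^2)(1+x^3)...
The coefficient of x^133 = 5802008

5802008


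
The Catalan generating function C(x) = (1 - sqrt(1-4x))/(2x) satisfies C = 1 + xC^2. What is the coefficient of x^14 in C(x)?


Substituting x -> x scales the n-th coefficient by 1, so [x^14] C(x) = C_14.
C_14 = C(2*14, 14)/(15) = 40116600/15 = 2674440.
= 2674440.

2674440


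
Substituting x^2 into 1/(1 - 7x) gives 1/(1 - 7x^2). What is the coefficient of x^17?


Since 1/(1 - 7x^2) only has even powers of x,
the coefficient of x^17 (odd) is 0.

0


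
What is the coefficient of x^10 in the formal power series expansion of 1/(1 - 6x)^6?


The general identity 1/(1 - c x)^r = sum_{k>=0} c^k C(k + r - 1, r - 1) x^k follows by substituting y = c x into 1/(1 - y)^r = sum_{k>=0} C(k + r - 1, r - 1) y^k.
For c = 6, r = 6, k = 10:
6^10 * C(15, 5) = 60466176 * 3003 = 181579926528.

181579926528


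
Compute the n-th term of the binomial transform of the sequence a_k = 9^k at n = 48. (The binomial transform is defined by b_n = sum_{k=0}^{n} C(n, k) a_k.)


With a_k = 9^k, b_n = sum_{k=0}^{n} C(n, k) 9^k = (1 + 9)^n by the binomial theorem.
For n = 48: (1 + 9)^48 = 10^48 = 1000000000000000000000000000000000000000000000000.

1000000000000000000000000000000000000000000000000


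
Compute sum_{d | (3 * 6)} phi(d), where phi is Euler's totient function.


First, 3 * 6 = 18. One classical identity is sum_{d | n} phi(d) = n (each k in [1, n] has a unique gcd with n, and among the k's with gcd(k, n) = n/d there are phi(d) of them). So the sum equals 18. We also verify directly:
Divisors of 18: 1, 2, 3, 6, 9, 18.
phi values: 1, 1, 2, 2, 6, 6.
Sum = 18.

18


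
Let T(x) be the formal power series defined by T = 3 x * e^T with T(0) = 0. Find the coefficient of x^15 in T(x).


Apply the Lagrange inversion formula: if T = 3 x * phi(T) with phi(t) = e^t, then
[x^n] T = 3^n * (1/n) [t^(n-1)] phi(t)^n = 3^n * (1/n) [t^(n-1)] e^(n t) = 3^n * (1/n) * n^(n-1) / (n-1)! = 3^n * n^(n-1) / n!.
When c = 1 this is the Cayley count of rooted labeled trees on n vertices, divided by n!.
For n = 15: 3^15 * 15^14 / 15! = 14348907 * 29192926025390625/1307674368000 = 4596834903662109375/14350336.

4596834903662109375/14350336


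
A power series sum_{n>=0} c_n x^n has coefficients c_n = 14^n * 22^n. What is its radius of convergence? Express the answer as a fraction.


By the root test (Cauchy-Hadamard), the radius is R = 1 / limsup_n |c_n|^(1/n).
Here |c_n|^(1/n) = (14^n * 22^n)^(1/n) = 14 * 22 = 308 for all n.
So R = 1/308 = 1/308.

1/308


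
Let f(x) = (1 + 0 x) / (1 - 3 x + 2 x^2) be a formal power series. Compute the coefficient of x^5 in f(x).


Write f(x) = sum_{k>=0} a_k x^k. Multiplying both sides by 1 - 3 x + 2 x^2 gives
(1 - 3 x + 2 x^2) sum_{k>=0} a_k x^k = 1 + 0 x.
Matching coefficients:
 x^0: a_0 = 1
 x^1: a_1 - 3 a_0 = 0  =>  a_1 = 3*1 + 0 = 3
 x^k (k >= 2): a_k = 3 a_{k-1} - 2 a_{k-2}.
Iterating: a_2 = 7, a_3 = 15, a_4 = 31, a_5 = 63.
So the coefficient of x^5 is 63.

63


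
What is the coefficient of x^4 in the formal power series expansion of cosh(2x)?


The Maclaurin series is cosh(t) = sum_{m>=0} t^(2m) / (2m)!, so substituting t = 2x, only even powers of x are nonzero, with coefficient of x^(2m) equal to 2^(2m) / (2m)!.
For x^4 the coefficient is 2^4/4! = 16/24 = 2/3.

2/3


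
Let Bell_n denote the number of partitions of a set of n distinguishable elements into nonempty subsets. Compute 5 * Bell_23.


Bell_23 can be computed from the Bell triangle or from Dobinski's identity Bell_n = (1/e) * sum_{k>=0} k^n / k!.
Computing Bell_23 = 44152005855084346.
Then 5 * 44152005855084346 = 220760029275421730.

220760029275421730


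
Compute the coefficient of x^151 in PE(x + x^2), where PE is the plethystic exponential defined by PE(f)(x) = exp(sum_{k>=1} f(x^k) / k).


With f(x) = x + x^2, the exponent is sum_{k>=1} (x^k + x^(2k)) / k = -ln(1 - x) - ln(1 - x^2). Exponentiating:
PE(x + x^2) = 1 / ((1 - x)(1 - x^2)).
This is the generating function for partitions of n into parts of size 1 or 2. The number of 2's can be any j in 0..75, and the rest are 1's, so
[x^151] = floor(151/2) + 1 = 76.

76


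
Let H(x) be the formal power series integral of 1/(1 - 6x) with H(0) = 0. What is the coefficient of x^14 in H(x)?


1/(1 - 6x) = sum_{k>=0} 6^k x^k. Integrating termwise with H(0) = 0:
H(x) = sum_{k>=0} 6^k x^(k+1) / (k+1) = sum_{m>=1} 6^(m-1) x^m / m.
For m = 14: 6^13/14 = 13060694016/14 = 6530347008/7.

6530347008/7


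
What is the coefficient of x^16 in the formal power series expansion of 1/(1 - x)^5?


The negative binomial / multiset identity is
1/(1 - x)^r = sum_{k>=0} C(k + r - 1, r - 1) x^k.
Here r = 5 and k = 16, so the coefficient is
C(16 + 4, 4) = C(20, 4)
= 4845

4845


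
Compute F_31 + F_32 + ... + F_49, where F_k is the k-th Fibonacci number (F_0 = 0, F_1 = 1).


Use the identity sum_{k=0}^{N} F_k = F_{N+2} - 1 (which follows from F_{k+2} - F_{k+1} = F_k). Then
sum_{k=31}^{49} F_k = (F_{51} - 1) - (F_{32} - 1) = F_{51} - F_{32}.
Computing: F_{51} = 20365011074, F_{32} = 2178309, so
Sum = 20365011074 - 2178309 = 20362832765.

20362832765


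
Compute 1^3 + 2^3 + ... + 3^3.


This power sum has a closed form given by Faulhaber's formula
sum_{k=1}^{m} k^p = (1 / (p + 1)) * sum_{j=0}^{p} C(p + 1, j) B_j m^(p + 1 - j),
but for small m direct computation is fastest:
1 + 8 + 27 = 36.

36


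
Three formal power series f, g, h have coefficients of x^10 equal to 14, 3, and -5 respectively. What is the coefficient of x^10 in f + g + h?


Series addition is componentwise:
14 + 3 + -5
= 12

12


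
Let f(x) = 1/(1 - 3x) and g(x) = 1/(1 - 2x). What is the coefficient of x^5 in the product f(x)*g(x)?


The coefficient of x^n in f*g is the Cauchy product: sum_{k=0}^{n} a^k * b^(n-k).
With a=3, b=2, n=5:
sum_{k=0}^{5} 3^k * 2^(5-k)
= 665

665


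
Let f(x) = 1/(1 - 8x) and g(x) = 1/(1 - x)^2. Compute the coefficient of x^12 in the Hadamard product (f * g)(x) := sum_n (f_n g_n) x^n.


f has coefficients f_k = 8^k. For g = 1/(1 - x)^2 the coefficient is g_k = C(k + 1, 1) = k + 1. The Hadamard coefficient is (f * g)_k = 8^k * (k + 1).
For k = 12: 8^12 * 13 = 68719476736 * 13 = 893353197568.

893353197568


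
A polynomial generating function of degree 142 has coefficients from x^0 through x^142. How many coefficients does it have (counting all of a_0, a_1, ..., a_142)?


A polynomial of degree 142 takes the form a_0 + a_1 x + ... + a_142 x^142.
The number of coefficients is 142 + 1 = 143.

143


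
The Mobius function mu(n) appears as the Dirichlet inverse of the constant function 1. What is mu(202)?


202 = 2 * 101 (all distinct primes).
mu(202) = (-1)^2 = 1

1


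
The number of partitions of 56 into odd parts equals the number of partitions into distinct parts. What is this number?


Computing partitions of 56 into odd parts (1, 3, 5, ...):
Using the generating function prod_{k>=0} 1/(1-x^(2k+1)),
the count is 7108

7108


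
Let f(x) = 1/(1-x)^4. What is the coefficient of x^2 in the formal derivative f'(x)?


Differentiate: d/dx [ 1/(1-x)^r ] = r / (1-x)^(r+1).
Here r = 4, so f'(x) = 4 / (1-x)^5.
The expansion of 1/(1-x)^(r+1) has coefficient of x^n equal to C(n+r, r).
So the coefficient of x^2 in f'(x) is
4 * C(6, 4) = 4 * 15 = 60

60


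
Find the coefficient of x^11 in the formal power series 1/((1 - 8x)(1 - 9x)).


By partial fractions or Cauchy convolution:
The coefficient equals sum_{k=0}^{11} 8^k * 9^(11-k).
= 213710059745

213710059745


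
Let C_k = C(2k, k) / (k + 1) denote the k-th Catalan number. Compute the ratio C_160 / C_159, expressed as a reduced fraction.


Using C_k = (2k)! / (k! (k+1)!), the ratio C_{k+1}/C_k simplifies to
C_{k+1}/C_k = [(2k+2)! / ((k+1)! (k+2)!)] * [k! (k+1)! / (2k)!]
 = (2k+2)(2k+1) / ((k+1)(k+2)) = 2(2k+1) / (k+2).
For k = 159: 2(2*159 + 1) / (159 + 2) = 638/161 = 638/161.

638/161


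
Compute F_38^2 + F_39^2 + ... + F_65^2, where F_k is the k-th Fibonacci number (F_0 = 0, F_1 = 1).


There is a standard identity sum_{k=0}^{N} F_k^2 = F_N * F_{N+1} (proved inductively from the telescoping relation F_k^2 = F_k F_{k+1} - F_{k-1} F_k). Then
sum_{k=38}^{65} F_k^2 = F_65 F_66 - F_37 F_38.
Computing: F_65 = 17167680177565, F_66 = 27777890035288, F_37 = 24157817, F_38 = 39088169.
Sum = 17167680177565 * 27777890035288 - 24157817 * 39088169 = 476881932132449851122346647.

476881932132449851122346647


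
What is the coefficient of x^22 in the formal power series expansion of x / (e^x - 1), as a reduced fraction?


The exponential generating function for Bernoulli numbers is
x / (e^x - 1) = sum_{k>=0} B_k x^k / k!.
So the coefficient of x^22 in x / (e^x - 1) is B_22 / 22!.
Computing: B_22 = 854513/138, 22! = 1124000727777607680000, giving
854513/138 / 1124000727777607680000 = 77683/14101100039391805440000.

77683/14101100039391805440000


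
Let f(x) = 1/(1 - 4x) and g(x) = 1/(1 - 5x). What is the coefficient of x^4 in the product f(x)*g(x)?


The coefficient of x^n in f*g is the Cauchy product: sum_{k=0}^{n} a^k * b^(n-k).
With a=4, b=5, n=4:
sum_{k=0}^{4} 4^k * 5^(4-k)
= 2101

2101


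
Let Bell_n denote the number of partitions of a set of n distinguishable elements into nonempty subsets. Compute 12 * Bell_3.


Bell_3 can be computed from the Bell triangle or from Dobinski's identity Bell_n = (1/e) * sum_{k>=0} k^n / k!.
Computing Bell_3 = 5.
Then 12 * 5 = 60.

60


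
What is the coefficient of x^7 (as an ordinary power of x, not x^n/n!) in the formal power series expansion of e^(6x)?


The exponential series is e^y = sum_{k>=0} y^k / k!. Substituting y = 6x gives
e^(6x) = sum_{k>=0} 6^k x^k / k!.
So the coefficient of x^n is a^n/n! with a = 6, n = 7:
6^7 / 7! = 279936/5040 = 1944/35

1944/35


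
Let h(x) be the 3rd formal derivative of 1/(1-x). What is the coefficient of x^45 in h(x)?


Differentiating 3 times: d^3/dx^3 [1/(1-x)] = 3!/(1-x)^4.
The expansion 1/(1-x)^4 = sum_{k>=0} C(k+3, 3) x^k, so the coefficient of x^n in 3!/(1-x)^4 is 3! * C(n+3, 3).
For n = 45: 6 * C(48, 3) = 6 * 17296 = 103776

103776


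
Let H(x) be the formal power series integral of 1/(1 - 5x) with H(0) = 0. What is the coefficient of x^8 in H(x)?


1/(1 - 5x) = sum_{k>=0} 5^k x^k. Integrating termwise with H(0) = 0:
H(x) = sum_{k>=0} 5^k x^(k+1) / (k+1) = sum_{m>=1} 5^(m-1) x^m / m.
For m = 8: 5^7/8 = 78125/8 = 78125/8.

78125/8


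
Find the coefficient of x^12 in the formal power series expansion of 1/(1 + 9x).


Write 1/(1 + c x) = 1/(1 - (-c) x) and apply the geometric-series identity
1/(1 - y) = sum_{k>=0} y^k to get 1/(1 + c x) = sum_{k>=0} (-c)^k x^k.
So the coefficient of x^k is (-c)^k = (-1)^k * c^k.
Here c = 9 and k = 12:
(-9)^12 = 1 * 282429536481 = 282429536481

282429536481


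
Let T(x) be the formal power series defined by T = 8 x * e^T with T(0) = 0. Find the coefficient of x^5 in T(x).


Apply the Lagrange inversion formula: if T = 8 x * phi(T) with phi(t) = e^t, then
[x^n] T = 8^n * (1/n) [t^(n-1)] phi(t)^n = 8^n * (1/n) [t^(n-1)] e^(n t) = 8^n * (1/n) * n^(n-1) / (n-1)! = 8^n * n^(n-1) / n!.
When c = 1 this is the Cayley count of rooted labeled trees on n vertices, divided by n!.
For n = 5: 8^5 * 5^4 / 5! = 32768 * 625/120 = 512000/3.

512000/3


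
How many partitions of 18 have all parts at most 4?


Using the generating function (1-x)^(-1)(1-x^2)^(-1)...(1-x^4)^(-1),
the coefficient of x^18 counts these restricted partitions.
Result = 84

84


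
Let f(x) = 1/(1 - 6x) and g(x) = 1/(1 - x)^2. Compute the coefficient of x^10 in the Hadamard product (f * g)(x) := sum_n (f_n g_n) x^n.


f has coefficients f_k = 6^k. For g = 1/(1 - x)^2 the coefficient is g_k = C(k + 1, 1) = k + 1. The Hadamard coefficient is (f * g)_k = 6^k * (k + 1).
For k = 10: 6^10 * 11 = 60466176 * 11 = 665127936.

665127936


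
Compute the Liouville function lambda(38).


The Liouville function is lambda(k) = (-1)^Omega(k), where Omega(k) counts the prime factors of k with multiplicity.
Factoring: 38 = 2 * 19, so Omega(38) = 2.
lambda(38) = (-1)^2 = 1.

1
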